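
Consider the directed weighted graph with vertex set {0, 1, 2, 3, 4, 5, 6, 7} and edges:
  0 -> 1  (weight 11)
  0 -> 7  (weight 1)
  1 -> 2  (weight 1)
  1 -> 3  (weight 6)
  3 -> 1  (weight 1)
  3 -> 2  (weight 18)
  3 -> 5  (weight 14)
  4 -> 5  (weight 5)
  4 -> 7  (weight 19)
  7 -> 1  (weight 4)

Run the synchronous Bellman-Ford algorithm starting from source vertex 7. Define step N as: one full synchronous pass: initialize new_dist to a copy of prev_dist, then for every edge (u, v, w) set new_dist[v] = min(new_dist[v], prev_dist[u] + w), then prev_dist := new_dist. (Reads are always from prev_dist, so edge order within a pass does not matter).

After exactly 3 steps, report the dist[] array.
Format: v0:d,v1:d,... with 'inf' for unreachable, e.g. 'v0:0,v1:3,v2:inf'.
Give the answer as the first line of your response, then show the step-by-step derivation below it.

v0:inf,v1:4,v2:5,v3:10,v4:inf,v5:24,v6:inf,v7:0

step 1: dist = v0:inf,v1:4,v2:inf,v3:inf,v4:inf,v5:inf,v6:inf,v7:0
step 2: dist = v0:inf,v1:4,v2:5,v3:10,v4:inf,v5:inf,v6:inf,v7:0
step 3: dist = v0:inf,v1:4,v2:5,v3:10,v4:inf,v5:24,v6:inf,v7:0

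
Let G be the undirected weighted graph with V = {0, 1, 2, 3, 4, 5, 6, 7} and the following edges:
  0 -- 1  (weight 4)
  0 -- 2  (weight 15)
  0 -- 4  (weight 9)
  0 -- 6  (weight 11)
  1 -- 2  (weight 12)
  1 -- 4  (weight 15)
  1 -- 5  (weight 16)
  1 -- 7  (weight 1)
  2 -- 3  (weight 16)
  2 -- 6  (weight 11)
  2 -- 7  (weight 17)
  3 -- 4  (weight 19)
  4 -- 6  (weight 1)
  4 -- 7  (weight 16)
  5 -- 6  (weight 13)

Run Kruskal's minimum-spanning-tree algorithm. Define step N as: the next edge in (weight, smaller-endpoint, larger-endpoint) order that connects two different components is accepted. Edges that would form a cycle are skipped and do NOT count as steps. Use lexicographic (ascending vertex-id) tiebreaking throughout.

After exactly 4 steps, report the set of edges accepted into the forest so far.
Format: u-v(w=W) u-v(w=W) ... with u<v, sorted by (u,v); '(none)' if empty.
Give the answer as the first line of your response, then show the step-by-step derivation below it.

0-1(w=4) 0-4(w=9) 1-7(w=1) 4-6(w=1)

step 1: add edge 1-7 (w=1); MST = {1-7(w=1)}
step 2: add edge 4-6 (w=1); MST = {1-7(w=1) 4-6(w=1)}
step 3: add edge 0-1 (w=4); MST = {0-1(w=4) 1-7(w=1) 4-6(w=1)}
step 4: add edge 0-4 (w=9); MST = {0-1(w=4) 0-4(w=9) 1-7(w=1) 4-6(w=1)}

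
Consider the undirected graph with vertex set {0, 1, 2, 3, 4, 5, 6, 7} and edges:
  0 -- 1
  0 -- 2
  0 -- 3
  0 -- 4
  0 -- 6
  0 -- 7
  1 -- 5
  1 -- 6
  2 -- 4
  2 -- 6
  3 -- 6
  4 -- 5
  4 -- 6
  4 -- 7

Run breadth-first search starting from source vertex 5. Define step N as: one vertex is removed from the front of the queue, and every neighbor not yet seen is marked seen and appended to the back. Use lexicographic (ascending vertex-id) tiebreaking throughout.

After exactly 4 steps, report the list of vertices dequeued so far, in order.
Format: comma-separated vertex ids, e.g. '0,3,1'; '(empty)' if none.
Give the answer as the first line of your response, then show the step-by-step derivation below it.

5,1,4,0

step 1: dequeue 5; queue=[1,4]; order=5
step 2: dequeue 1; queue=[4,0,6]; order=5,1
step 3: dequeue 4; queue=[0,6,2,7]; order=5,1,4
step 4: dequeue 0; queue=[6,2,7,3]; order=5,1,4,0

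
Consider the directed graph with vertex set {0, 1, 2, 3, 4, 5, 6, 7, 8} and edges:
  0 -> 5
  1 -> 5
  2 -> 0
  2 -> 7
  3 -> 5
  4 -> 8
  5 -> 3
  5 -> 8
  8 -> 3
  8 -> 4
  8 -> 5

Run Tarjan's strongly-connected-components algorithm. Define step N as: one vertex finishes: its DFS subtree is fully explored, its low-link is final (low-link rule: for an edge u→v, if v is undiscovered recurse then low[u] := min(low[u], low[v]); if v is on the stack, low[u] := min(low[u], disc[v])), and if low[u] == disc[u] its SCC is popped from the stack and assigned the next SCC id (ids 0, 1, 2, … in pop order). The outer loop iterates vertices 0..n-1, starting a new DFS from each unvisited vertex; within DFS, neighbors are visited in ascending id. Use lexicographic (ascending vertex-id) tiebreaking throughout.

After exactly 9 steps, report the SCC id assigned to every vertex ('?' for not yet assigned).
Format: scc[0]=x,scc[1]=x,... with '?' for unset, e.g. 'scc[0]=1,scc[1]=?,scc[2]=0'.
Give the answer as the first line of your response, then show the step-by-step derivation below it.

scc[0]=1,scc[1]=2,scc[2]=4,scc[3]=0,scc[4]=0,scc[5]=0,scc[6]=5,scc[7]=3,scc[8]=0

step 1: low=(low[0]=0,low[1]=?,low[2]=?,low[3]=1,low[4]=?,low[5]=1,low[6]=?,low[7]=?,low[8]=?); scc=(scc[0]=?,scc[1]=?,scc[2]=?,scc[3]=?,scc[4]=?,scc[5]=?,scc[6]=?,scc[7]=?,scc[8]=?)
step 2: low=(low[0]=0,low[1]=?,low[2]=?,low[3]=1,low[4]=3,low[5]=1,low[6]=?,low[7]=?,low[8]=2); scc=(scc[0]=?,scc[1]=?,scc[2]=?,scc[3]=?,scc[4]=?,scc[5]=?,scc[6]=?,scc[7]=?,scc[8]=?)
step 3: low=(low[0]=0,low[1]=?,low[2]=?,low[3]=1,low[4]=3,low[5]=1,low[6]=?,low[7]=?,low[8]=1); scc=(scc[0]=?,scc[1]=?,scc[2]=?,scc[3]=?,scc[4]=?,scc[5]=?,scc[6]=?,scc[7]=?,scc[8]=?)
step 4: low=(low[0]=0,low[1]=?,low[2]=?,low[3]=1,low[4]=3,low[5]=1,low[6]=?,low[7]=?,low[8]=1); scc=(scc[0]=?,scc[1]=?,scc[2]=?,scc[3]=0,scc[4]=0,scc[5]=0,scc[6]=?,scc[7]=?,scc[8]=0)
step 5: low=(low[0]=0,low[1]=?,low[2]=?,low[3]=1,low[4]=3,low[5]=1,low[6]=?,low[7]=?,low[8]=1); scc=(scc[0]=1,scc[1]=?,scc[2]=?,scc[3]=0,scc[4]=0,scc[5]=0,scc[6]=?,scc[7]=?,scc[8]=0)
step 6: low=(low[0]=0,low[1]=5,low[2]=?,low[3]=1,low[4]=3,low[5]=1,low[6]=?,low[7]=?,low[8]=1); scc=(scc[0]=1,scc[1]=2,scc[2]=?,scc[3]=0,scc[4]=0,scc[5]=0,scc[6]=?,scc[7]=?,scc[8]=0)
step 7: low=(low[0]=0,low[1]=5,low[2]=6,low[3]=1,low[4]=3,low[5]=1,low[6]=?,low[7]=7,low[8]=1); scc=(scc[0]=1,scc[1]=2,scc[2]=?,scc[3]=0,scc[4]=0,scc[5]=0,scc[6]=?,scc[7]=3,scc[8]=0)
step 8: low=(low[0]=0,low[1]=5,low[2]=6,low[3]=1,low[4]=3,low[5]=1,low[6]=?,low[7]=7,low[8]=1); scc=(scc[0]=1,scc[1]=2,scc[2]=4,scc[3]=0,scc[4]=0,scc[5]=0,scc[6]=?,scc[7]=3,scc[8]=0)
step 9: low=(low[0]=0,low[1]=5,low[2]=6,low[3]=1,low[4]=3,low[5]=1,low[6]=8,low[7]=7,low[8]=1); scc=(scc[0]=1,scc[1]=2,scc[2]=4,scc[3]=0,scc[4]=0,scc[5]=0,scc[6]=5,scc[7]=3,scc[8]=0)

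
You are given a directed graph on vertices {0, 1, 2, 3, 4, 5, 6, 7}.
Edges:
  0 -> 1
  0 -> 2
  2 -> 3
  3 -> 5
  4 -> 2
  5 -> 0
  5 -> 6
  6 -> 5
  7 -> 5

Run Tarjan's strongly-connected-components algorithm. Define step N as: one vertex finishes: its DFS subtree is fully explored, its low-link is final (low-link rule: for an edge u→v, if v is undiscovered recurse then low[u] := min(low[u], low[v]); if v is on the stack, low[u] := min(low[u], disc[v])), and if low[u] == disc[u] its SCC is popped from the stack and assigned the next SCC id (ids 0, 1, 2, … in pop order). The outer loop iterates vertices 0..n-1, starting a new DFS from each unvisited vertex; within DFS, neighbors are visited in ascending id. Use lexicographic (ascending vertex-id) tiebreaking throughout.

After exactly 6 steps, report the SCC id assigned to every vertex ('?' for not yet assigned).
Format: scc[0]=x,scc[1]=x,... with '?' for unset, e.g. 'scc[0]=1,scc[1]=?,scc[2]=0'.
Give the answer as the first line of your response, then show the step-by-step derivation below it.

scc[0]=1,scc[1]=0,scc[2]=1,scc[3]=1,scc[4]=?,scc[5]=1,scc[6]=1,scc[7]=?

step 1: low=(low[0]=0,low[1]=1,low[2]=?,low[3]=?,low[4]=?,low[5]=?,low[6]=?,low[7]=?); scc=(scc[0]=?,scc[1]=0,scc[2]=?,scc[3]=?,scc[4]=?,scc[5]=?,scc[6]=?,scc[7]=?)
step 2: low=(low[0]=0,low[1]=1,low[2]=2,low[3]=3,low[4]=?,low[5]=0,low[6]=4,low[7]=?); scc=(scc[0]=?,scc[1]=0,scc[2]=?,scc[3]=?,scc[4]=?,scc[5]=?,scc[6]=?,scc[7]=?)
step 3: low=(low[0]=0,low[1]=1,low[2]=2,low[3]=3,low[4]=?,low[5]=0,low[6]=4,low[7]=?); scc=(scc[0]=?,scc[1]=0,scc[2]=?,scc[3]=?,scc[4]=?,scc[5]=?,scc[6]=?,scc[7]=?)
step 4: low=(low[0]=0,low[1]=1,low[2]=2,low[3]=0,low[4]=?,low[5]=0,low[6]=4,low[7]=?); scc=(scc[0]=?,scc[1]=0,scc[2]=?,scc[3]=?,scc[4]=?,scc[5]=?,scc[6]=?,scc[7]=?)
step 5: low=(low[0]=0,low[1]=1,low[2]=0,low[3]=0,low[4]=?,low[5]=0,low[6]=4,low[7]=?); scc=(scc[0]=?,scc[1]=0,scc[2]=?,scc[3]=?,scc[4]=?,scc[5]=?,scc[6]=?,scc[7]=?)
step 6: low=(low[0]=0,low[1]=1,low[2]=0,low[3]=0,low[4]=?,low[5]=0,low[6]=4,low[7]=?); scc=(scc[0]=1,scc[1]=0,scc[2]=1,scc[3]=1,scc[4]=?,scc[5]=1,scc[6]=1,scc[7]=?)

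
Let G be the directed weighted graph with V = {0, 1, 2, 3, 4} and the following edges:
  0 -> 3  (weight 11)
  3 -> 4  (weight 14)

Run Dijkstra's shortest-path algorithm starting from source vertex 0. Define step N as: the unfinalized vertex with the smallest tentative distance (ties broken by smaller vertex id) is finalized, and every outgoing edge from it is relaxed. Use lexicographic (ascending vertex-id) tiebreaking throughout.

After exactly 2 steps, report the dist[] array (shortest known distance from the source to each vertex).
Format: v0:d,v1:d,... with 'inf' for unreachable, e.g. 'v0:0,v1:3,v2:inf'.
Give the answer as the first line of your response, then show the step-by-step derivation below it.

v0:0,v1:inf,v2:inf,v3:11,v4:25

step 1: dist = v0:0,v1:inf,v2:inf,v3:11,v4:inf
step 2: dist = v0:0,v1:inf,v2:inf,v3:11,v4:25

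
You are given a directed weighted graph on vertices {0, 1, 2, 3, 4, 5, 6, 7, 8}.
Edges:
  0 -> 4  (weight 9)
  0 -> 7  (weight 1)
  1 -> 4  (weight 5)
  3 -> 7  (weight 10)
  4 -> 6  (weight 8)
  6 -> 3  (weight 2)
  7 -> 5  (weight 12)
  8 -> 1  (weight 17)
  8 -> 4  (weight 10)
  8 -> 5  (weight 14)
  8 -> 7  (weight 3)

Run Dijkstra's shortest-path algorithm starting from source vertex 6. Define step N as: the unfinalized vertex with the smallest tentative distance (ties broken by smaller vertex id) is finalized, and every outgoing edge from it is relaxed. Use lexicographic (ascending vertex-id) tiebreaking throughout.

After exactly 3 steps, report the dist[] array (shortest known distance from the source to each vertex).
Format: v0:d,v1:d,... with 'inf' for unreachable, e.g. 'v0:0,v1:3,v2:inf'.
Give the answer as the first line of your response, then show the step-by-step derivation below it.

v0:inf,v1:inf,v2:inf,v3:2,v4:inf,v5:24,v6:0,v7:12,v8:inf

step 1: dist = v0:inf,v1:inf,v2:inf,v3:2,v4:inf,v5:inf,v6:0,v7:inf,v8:inf
step 2: dist = v0:inf,v1:inf,v2:inf,v3:2,v4:inf,v5:inf,v6:0,v7:12,v8:inf
step 3: dist = v0:inf,v1:inf,v2:inf,v3:2,v4:inf,v5:24,v6:0,v7:12,v8:inf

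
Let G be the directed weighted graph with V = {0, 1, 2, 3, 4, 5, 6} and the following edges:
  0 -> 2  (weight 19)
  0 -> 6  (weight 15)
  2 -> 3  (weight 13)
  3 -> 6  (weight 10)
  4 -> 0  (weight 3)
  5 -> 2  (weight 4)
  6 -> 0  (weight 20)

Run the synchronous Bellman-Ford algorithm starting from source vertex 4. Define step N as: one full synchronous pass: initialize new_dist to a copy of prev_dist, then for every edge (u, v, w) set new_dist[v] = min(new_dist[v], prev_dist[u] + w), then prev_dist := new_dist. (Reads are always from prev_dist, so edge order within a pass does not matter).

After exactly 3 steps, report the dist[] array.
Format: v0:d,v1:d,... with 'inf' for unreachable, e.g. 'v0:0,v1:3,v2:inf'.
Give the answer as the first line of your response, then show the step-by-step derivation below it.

v0:3,v1:inf,v2:22,v3:35,v4:0,v5:inf,v6:18

step 1: dist = v0:3,v1:inf,v2:inf,v3:inf,v4:0,v5:inf,v6:inf
step 2: dist = v0:3,v1:inf,v2:22,v3:inf,v4:0,v5:inf,v6:18
step 3: dist = v0:3,v1:inf,v2:22,v3:35,v4:0,v5:inf,v6:18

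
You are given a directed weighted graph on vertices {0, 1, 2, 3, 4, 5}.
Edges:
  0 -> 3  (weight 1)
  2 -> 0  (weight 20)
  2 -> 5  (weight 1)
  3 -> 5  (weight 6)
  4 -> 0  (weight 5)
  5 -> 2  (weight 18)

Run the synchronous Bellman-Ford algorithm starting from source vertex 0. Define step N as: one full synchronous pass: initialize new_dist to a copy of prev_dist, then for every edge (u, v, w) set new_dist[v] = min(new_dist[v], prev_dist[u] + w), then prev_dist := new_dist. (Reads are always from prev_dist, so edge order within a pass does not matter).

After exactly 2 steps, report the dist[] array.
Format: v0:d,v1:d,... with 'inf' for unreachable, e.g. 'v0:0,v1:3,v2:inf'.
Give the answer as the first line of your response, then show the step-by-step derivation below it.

v0:0,v1:inf,v2:inf,v3:1,v4:inf,v5:7

step 1: dist = v0:0,v1:inf,v2:inf,v3:1,v4:inf,v5:inf
step 2: dist = v0:0,v1:inf,v2:inf,v3:1,v4:inf,v5:7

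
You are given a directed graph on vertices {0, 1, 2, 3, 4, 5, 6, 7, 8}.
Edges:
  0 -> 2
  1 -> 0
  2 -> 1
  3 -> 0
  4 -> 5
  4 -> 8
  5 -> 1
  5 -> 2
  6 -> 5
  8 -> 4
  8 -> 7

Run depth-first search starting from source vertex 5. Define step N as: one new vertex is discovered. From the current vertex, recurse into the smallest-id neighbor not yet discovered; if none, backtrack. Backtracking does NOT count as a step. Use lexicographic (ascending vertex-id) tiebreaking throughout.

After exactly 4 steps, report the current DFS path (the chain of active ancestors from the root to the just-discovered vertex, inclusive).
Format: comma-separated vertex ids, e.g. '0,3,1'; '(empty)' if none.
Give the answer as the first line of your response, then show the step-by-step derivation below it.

5,1,0,2

step 1: discover 5; path=5; order=5
step 2: discover 1; path=5>1; order=5,1
step 3: discover 0; path=5>1>0; order=5,1,0
step 4: discover 2; path=5>1>0>2; order=5,1,0,2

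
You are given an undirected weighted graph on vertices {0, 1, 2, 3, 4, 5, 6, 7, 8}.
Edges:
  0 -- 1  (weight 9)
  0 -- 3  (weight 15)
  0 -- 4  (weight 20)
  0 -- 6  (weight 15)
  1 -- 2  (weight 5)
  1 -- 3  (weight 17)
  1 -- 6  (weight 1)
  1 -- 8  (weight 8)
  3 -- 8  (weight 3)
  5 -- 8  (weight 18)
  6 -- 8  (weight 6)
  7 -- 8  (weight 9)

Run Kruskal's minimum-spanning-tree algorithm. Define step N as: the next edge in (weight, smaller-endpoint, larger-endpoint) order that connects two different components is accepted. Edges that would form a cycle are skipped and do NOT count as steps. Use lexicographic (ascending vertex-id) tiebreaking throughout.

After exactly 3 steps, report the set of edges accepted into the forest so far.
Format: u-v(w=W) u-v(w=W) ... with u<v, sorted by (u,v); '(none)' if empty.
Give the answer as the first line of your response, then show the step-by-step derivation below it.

1-2(w=5) 1-6(w=1) 3-8(w=3)

step 1: add edge 1-6 (w=1); MST = {1-6(w=1)}
step 2: add edge 3-8 (w=3); MST = {1-6(w=1) 3-8(w=3)}
step 3: add edge 1-2 (w=5); MST = {1-2(w=5) 1-6(w=1) 3-8(w=3)}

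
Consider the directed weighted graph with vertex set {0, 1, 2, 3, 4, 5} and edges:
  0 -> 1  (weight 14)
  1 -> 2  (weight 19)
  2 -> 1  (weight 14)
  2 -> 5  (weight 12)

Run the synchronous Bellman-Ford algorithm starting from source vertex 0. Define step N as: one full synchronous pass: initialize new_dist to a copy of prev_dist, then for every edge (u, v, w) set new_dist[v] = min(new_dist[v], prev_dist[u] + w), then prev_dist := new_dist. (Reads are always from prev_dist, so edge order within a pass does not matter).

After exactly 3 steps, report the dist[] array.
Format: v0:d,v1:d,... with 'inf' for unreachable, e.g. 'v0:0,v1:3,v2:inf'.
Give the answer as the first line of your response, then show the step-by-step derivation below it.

v0:0,v1:14,v2:33,v3:inf,v4:inf,v5:45

step 1: dist = v0:0,v1:14,v2:inf,v3:inf,v4:inf,v5:inf
step 2: dist = v0:0,v1:14,v2:33,v3:inf,v4:inf,v5:inf
step 3: dist = v0:0,v1:14,v2:33,v3:inf,v4:inf,v5:45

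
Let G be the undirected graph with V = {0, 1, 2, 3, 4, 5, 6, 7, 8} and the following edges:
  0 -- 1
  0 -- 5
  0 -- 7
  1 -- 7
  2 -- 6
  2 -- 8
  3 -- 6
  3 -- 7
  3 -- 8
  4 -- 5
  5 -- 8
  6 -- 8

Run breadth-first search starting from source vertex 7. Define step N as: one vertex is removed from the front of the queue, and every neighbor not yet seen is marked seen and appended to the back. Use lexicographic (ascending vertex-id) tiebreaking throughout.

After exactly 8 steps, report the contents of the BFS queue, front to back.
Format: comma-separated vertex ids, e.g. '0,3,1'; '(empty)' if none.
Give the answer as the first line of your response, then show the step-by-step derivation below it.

2

step 1: dequeue 7; queue=[0,1,3]; order=7
step 2: dequeue 0; queue=[1,3,5]; order=7,0
step 3: dequeue 1; queue=[3,5]; order=7,0,1
step 4: dequeue 3; queue=[5,6,8]; order=7,0,1,3
step 5: dequeue 5; queue=[6,8,4]; order=7,0,1,3,5
step 6: dequeue 6; queue=[8,4,2]; order=7,0,1,3,5,6
step 7: dequeue 8; queue=[4,2]; order=7,0,1,3,5,6,8
step 8: dequeue 4; queue=[2]; order=7,0,1,3,5,6,8,4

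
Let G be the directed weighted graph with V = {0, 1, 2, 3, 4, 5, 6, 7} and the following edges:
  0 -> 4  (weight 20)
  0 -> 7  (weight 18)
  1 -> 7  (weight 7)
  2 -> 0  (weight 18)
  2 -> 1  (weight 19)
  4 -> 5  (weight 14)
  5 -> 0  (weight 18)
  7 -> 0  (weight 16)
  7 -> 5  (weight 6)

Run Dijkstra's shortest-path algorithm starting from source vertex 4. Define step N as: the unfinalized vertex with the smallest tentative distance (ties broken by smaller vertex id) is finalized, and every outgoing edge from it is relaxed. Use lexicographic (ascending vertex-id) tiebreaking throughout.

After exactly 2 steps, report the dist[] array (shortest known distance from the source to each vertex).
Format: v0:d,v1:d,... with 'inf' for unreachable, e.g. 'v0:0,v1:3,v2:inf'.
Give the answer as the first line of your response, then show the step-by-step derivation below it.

v0:32,v1:inf,v2:inf,v3:inf,v4:0,v5:14,v6:inf,v7:inf

step 1: dist = v0:inf,v1:inf,v2:inf,v3:inf,v4:0,v5:14,v6:inf,v7:inf
step 2: dist = v0:32,v1:inf,v2:inf,v3:inf,v4:0,v5:14,v6:inf,v7:inf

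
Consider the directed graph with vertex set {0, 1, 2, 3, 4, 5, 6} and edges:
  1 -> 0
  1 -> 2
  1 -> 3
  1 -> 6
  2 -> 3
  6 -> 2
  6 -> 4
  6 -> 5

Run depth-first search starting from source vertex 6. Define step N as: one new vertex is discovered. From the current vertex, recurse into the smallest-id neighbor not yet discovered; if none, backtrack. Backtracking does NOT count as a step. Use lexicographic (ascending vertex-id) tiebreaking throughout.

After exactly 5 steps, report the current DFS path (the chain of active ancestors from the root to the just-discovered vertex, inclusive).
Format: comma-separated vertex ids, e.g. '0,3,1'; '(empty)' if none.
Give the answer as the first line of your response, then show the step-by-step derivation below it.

6,5

step 1: discover 6; path=6; order=6
step 2: discover 2; path=6>2; order=6,2
step 3: discover 3; path=6>2>3; order=6,2,3
step 4: discover 4; path=6>4; order=6,2,3,4
step 5: discover 5; path=6>5; order=6,2,3,4,5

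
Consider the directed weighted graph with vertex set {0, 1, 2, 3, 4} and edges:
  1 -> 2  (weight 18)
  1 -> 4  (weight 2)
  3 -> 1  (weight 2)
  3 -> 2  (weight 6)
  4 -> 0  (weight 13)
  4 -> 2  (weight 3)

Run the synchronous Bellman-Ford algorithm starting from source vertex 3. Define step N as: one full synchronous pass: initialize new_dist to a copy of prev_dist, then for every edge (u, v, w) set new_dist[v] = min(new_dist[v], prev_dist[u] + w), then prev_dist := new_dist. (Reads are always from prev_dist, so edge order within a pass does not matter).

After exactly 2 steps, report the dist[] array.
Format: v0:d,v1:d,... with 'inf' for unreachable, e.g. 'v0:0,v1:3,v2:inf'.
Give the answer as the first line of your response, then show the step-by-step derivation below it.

v0:inf,v1:2,v2:6,v3:0,v4:4

step 1: dist = v0:inf,v1:2,v2:6,v3:0,v4:inf
step 2: dist = v0:inf,v1:2,v2:6,v3:0,v4:4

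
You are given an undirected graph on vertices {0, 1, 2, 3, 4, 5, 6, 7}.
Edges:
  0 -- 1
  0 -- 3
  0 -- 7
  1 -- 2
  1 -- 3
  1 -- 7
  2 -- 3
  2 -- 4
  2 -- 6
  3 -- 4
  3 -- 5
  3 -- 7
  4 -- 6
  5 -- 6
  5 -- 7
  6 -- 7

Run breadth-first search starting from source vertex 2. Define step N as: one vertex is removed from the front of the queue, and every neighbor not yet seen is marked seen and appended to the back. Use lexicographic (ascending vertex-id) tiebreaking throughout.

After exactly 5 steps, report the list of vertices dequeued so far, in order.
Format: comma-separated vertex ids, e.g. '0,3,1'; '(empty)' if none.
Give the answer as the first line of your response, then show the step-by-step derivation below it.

2,1,3,4,6

step 1: dequeue 2; queue=[1,3,4,6]; order=2
step 2: dequeue 1; queue=[3,4,6,0,7]; order=2,1
step 3: dequeue 3; queue=[4,6,0,7,5]; order=2,1,3
step 4: dequeue 4; queue=[6,0,7,5]; order=2,1,3,4
step 5: dequeue 6; queue=[0,7,5]; order=2,1,3,4,6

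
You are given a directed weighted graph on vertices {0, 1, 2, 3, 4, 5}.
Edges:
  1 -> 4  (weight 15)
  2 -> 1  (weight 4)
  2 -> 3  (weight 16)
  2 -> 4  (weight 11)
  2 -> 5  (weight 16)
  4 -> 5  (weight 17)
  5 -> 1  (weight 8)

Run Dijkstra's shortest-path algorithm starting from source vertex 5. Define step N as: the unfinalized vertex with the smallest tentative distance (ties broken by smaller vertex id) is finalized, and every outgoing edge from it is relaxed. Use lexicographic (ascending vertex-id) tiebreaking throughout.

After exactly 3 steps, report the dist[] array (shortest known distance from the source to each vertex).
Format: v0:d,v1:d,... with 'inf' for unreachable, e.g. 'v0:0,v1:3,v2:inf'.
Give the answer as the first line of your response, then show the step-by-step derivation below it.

v0:inf,v1:8,v2:inf,v3:inf,v4:23,v5:0

step 1: dist = v0:inf,v1:8,v2:inf,v3:inf,v4:inf,v5:0
step 2: dist = v0:inf,v1:8,v2:inf,v3:inf,v4:23,v5:0
step 3: dist = v0:inf,v1:8,v2:inf,v3:inf,v4:23,v5:0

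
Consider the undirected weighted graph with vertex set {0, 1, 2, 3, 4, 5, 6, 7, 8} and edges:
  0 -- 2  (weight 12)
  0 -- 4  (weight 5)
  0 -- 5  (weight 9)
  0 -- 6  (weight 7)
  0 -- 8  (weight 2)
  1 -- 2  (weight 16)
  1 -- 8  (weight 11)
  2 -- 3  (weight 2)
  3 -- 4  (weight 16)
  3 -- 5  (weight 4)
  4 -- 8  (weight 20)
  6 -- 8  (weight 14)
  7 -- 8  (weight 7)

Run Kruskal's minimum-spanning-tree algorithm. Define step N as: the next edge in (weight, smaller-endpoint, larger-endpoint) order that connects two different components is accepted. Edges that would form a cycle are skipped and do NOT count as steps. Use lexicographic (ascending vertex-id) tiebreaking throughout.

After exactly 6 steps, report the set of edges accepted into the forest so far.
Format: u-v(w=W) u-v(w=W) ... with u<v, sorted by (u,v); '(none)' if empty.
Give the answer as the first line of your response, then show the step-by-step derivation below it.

0-4(w=5) 0-6(w=7) 0-8(w=2) 2-3(w=2) 3-5(w=4) 7-8(w=7)

step 1: add edge 0-8 (w=2); MST = {0-8(w=2)}
step 2: add edge 2-3 (w=2); MST = {0-8(w=2) 2-3(w=2)}
step 3: add edge 3-5 (w=4); MST = {0-8(w=2) 2-3(w=2) 3-5(w=4)}
step 4: add edge 0-4 (w=5); MST = {0-4(w=5) 0-8(w=2) 2-3(w=2) 3-5(w=4)}
step 5: add edge 0-6 (w=7); MST = {0-4(w=5) 0-6(w=7) 0-8(w=2) 2-3(w=2) 3-5(w=4)}
step 6: add edge 7-8 (w=7); MST = {0-4(w=5) 0-6(w=7) 0-8(w=2) 2-3(w=2) 3-5(w=4) 7-8(w=7)}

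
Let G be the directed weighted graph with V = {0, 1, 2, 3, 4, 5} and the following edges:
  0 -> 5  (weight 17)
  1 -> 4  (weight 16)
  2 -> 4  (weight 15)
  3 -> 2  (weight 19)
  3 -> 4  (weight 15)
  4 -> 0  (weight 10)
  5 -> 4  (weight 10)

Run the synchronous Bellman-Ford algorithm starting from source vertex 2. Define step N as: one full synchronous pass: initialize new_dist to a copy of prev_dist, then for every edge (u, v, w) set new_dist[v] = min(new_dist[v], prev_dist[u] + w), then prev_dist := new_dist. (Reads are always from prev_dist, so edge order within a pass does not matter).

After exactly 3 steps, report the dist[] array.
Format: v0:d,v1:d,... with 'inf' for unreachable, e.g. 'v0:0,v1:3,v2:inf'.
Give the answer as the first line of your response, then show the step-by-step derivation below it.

v0:25,v1:inf,v2:0,v3:inf,v4:15,v5:42

step 1: dist = v0:inf,v1:inf,v2:0,v3:inf,v4:15,v5:inf
step 2: dist = v0:25,v1:inf,v2:0,v3:inf,v4:15,v5:inf
step 3: dist = v0:25,v1:inf,v2:0,v3:inf,v4:15,v5:42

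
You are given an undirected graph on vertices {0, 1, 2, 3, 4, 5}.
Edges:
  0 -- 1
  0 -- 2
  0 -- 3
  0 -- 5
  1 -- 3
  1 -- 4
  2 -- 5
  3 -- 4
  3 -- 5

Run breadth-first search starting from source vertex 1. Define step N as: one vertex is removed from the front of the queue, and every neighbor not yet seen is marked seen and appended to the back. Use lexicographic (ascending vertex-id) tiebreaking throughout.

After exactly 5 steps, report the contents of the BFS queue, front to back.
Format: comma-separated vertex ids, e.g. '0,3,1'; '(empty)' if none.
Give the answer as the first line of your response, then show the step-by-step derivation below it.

5

step 1: dequeue 1; queue=[0,3,4]; order=1
step 2: dequeue 0; queue=[3,4,2,5]; order=1,0
step 3: dequeue 3; queue=[4,2,5]; order=1,0,3
step 4: dequeue 4; queue=[2,5]; order=1,0,3,4
step 5: dequeue 2; queue=[5]; order=1,0,3,4,2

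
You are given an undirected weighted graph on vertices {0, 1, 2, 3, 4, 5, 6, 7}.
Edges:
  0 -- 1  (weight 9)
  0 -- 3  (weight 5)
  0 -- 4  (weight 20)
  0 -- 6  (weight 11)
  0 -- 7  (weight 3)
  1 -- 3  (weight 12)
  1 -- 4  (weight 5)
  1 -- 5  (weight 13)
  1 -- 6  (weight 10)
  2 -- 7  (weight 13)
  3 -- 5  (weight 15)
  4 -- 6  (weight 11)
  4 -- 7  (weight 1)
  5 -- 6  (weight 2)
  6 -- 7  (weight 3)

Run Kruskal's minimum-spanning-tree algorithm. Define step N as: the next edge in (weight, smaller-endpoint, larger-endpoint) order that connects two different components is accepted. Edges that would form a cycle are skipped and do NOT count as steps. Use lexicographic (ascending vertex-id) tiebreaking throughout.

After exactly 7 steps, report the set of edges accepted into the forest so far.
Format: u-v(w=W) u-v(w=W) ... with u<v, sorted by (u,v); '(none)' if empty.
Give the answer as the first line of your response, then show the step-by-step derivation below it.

0-3(w=5) 0-7(w=3) 1-4(w=5) 2-7(w=13) 4-7(w=1) 5-6(w=2) 6-7(w=3)

step 1: add edge 4-7 (w=1); MST = {4-7(w=1)}
step 2: add edge 5-6 (w=2); MST = {4-7(w=1) 5-6(w=2)}
step 3: add edge 0-7 (w=3); MST = {0-7(w=3) 4-7(w=1) 5-6(w=2)}
step 4: add edge 6-7 (w=3); MST = {0-7(w=3) 4-7(w=1) 5-6(w=2) 6-7(w=3)}
step 5: add edge 0-3 (w=5); MST = {0-3(w=5) 0-7(w=3) 4-7(w=1) 5-6(w=2) 6-7(w=3)}
step 6: add edge 1-4 (w=5); MST = {0-3(w=5) 0-7(w=3) 1-4(w=5) 4-7(w=1) 5-6(w=2) 6-7(w=3)}
step 7: add edge 2-7 (w=13); MST = {0-3(w=5) 0-7(w=3) 1-4(w=5) 2-7(w=13) 4-7(w=1) 5-6(w=2) 6-7(w=3)}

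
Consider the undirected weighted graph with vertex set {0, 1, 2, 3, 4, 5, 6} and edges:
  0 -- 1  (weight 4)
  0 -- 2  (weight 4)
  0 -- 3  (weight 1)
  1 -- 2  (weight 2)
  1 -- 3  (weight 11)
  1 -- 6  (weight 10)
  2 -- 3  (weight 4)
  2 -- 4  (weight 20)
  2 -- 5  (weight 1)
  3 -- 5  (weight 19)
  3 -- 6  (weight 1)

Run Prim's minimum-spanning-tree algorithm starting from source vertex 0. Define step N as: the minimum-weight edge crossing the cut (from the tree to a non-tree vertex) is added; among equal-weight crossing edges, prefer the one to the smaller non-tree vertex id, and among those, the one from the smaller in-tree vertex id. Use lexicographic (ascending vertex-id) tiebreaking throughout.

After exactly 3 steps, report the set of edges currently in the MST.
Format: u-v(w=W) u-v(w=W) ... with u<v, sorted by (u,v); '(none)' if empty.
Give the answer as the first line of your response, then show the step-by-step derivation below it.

0-1(w=4) 0-3(w=1) 3-6(w=1)

step 1: add edge 0-3 (w=1); MST = {0-3(w=1)}
step 2: add edge 3-6 (w=1); MST = {0-3(w=1) 3-6(w=1)}
step 3: add edge 0-1 (w=4); MST = {0-1(w=4) 0-3(w=1) 3-6(w=1)}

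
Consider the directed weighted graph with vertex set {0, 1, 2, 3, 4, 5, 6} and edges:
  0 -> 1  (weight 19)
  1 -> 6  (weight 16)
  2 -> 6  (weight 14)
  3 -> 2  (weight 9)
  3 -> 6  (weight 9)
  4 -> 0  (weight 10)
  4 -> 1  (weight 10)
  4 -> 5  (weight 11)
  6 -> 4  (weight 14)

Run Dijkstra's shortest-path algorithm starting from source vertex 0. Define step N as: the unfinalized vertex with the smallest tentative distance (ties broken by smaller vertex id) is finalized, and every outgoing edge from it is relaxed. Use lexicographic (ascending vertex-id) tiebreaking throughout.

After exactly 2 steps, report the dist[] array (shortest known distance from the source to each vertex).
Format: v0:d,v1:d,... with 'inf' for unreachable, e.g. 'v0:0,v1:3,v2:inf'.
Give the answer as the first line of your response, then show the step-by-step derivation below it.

v0:0,v1:19,v2:inf,v3:inf,v4:inf,v5:inf,v6:35

step 1: dist = v0:0,v1:19,v2:inf,v3:inf,v4:inf,v5:inf,v6:inf
step 2: dist = v0:0,v1:19,v2:inf,v3:inf,v4:inf,v5:inf,v6:35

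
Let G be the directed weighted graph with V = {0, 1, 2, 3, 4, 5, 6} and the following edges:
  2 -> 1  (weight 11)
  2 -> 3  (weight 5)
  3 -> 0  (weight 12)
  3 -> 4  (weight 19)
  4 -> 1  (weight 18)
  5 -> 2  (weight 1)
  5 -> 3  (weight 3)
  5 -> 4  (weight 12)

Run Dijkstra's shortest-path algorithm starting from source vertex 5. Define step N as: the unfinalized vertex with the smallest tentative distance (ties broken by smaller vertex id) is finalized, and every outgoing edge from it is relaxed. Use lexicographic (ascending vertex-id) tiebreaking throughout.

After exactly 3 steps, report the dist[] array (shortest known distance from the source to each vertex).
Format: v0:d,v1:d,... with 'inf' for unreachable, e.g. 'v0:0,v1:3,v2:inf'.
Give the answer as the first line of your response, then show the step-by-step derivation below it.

v0:15,v1:12,v2:1,v3:3,v4:12,v5:0,v6:inf

step 1: dist = v0:inf,v1:inf,v2:1,v3:3,v4:12,v5:0,v6:inf
step 2: dist = v0:inf,v1:12,v2:1,v3:3,v4:12,v5:0,v6:inf
step 3: dist = v0:15,v1:12,v2:1,v3:3,v4:12,v5:0,v6:inf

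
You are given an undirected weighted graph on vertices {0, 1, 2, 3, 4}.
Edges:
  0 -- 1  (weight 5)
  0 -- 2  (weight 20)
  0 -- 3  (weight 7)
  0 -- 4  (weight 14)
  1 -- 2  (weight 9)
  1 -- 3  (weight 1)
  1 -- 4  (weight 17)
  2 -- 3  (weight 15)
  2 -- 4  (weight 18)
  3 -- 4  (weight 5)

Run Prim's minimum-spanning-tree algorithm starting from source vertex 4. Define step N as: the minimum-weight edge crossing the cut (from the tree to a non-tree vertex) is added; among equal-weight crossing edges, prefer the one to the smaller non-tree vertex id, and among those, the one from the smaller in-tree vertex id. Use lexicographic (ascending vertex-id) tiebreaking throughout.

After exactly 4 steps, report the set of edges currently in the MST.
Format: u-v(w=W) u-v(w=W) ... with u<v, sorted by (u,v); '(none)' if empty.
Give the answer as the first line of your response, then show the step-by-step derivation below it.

0-1(w=5) 1-2(w=9) 1-3(w=1) 3-4(w=5)

step 1: add edge 3-4 (w=5); MST = {3-4(w=5)}
step 2: add edge 1-3 (w=1); MST = {1-3(w=1) 3-4(w=5)}
step 3: add edge 0-1 (w=5); MST = {0-1(w=5) 1-3(w=1) 3-4(w=5)}
step 4: add edge 1-2 (w=9); MST = {0-1(w=5) 1-2(w=9) 1-3(w=1) 3-4(w=5)}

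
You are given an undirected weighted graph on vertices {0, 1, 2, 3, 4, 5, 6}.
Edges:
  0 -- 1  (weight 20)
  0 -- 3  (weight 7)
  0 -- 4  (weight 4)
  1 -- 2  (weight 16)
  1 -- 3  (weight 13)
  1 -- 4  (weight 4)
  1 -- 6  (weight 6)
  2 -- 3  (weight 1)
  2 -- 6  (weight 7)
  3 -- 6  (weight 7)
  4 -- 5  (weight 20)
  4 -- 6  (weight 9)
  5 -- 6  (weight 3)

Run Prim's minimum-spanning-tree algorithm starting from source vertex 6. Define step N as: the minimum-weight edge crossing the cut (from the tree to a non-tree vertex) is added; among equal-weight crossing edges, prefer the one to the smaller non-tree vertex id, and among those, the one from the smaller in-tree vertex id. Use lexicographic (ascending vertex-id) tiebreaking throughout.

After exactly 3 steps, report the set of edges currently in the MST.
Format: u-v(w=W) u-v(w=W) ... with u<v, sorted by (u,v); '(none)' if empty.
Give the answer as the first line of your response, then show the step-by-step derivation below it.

1-4(w=4) 1-6(w=6) 5-6(w=3)

step 1: add edge 5-6 (w=3); MST = {5-6(w=3)}
step 2: add edge 1-6 (w=6); MST = {1-6(w=6) 5-6(w=3)}
step 3: add edge 1-4 (w=4); MST = {1-4(w=4) 1-6(w=6) 5-6(w=3)}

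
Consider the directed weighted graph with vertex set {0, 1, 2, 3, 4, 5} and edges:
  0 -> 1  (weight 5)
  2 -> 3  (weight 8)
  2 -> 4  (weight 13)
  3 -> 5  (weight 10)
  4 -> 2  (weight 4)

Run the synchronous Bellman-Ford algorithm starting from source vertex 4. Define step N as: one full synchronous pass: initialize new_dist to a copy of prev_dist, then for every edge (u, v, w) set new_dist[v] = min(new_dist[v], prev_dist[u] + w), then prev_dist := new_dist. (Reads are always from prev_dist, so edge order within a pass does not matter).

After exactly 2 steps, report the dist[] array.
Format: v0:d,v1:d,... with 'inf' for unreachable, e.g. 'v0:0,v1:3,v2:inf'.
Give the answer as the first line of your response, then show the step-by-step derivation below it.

v0:inf,v1:inf,v2:4,v3:12,v4:0,v5:inf

step 1: dist = v0:inf,v1:inf,v2:4,v3:inf,v4:0,v5:inf
step 2: dist = v0:inf,v1:inf,v2:4,v3:12,v4:0,v5:inf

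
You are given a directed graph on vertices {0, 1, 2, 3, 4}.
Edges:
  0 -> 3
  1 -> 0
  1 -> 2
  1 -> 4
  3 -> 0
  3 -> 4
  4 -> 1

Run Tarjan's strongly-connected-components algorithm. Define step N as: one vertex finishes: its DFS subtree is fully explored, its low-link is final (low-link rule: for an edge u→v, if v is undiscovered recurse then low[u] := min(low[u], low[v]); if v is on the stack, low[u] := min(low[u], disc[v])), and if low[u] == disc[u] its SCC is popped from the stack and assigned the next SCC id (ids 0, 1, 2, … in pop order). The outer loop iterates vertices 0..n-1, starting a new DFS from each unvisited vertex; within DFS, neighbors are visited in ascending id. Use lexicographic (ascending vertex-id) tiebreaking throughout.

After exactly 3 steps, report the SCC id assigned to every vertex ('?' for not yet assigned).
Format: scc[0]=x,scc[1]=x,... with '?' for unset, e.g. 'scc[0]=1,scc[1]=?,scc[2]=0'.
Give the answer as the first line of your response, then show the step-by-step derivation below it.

scc[0]=?,scc[1]=?,scc[2]=0,scc[3]=?,scc[4]=?

step 1: low=(low[0]=0,low[1]=0,low[2]=4,low[3]=0,low[4]=2); scc=(scc[0]=?,scc[1]=?,scc[2]=0,scc[3]=?,scc[4]=?)
step 2: low=(low[0]=0,low[1]=0,low[2]=4,low[3]=0,low[4]=2); scc=(scc[0]=?,scc[1]=?,scc[2]=0,scc[3]=?,scc[4]=?)
step 3: low=(low[0]=0,low[1]=0,low[2]=4,low[3]=0,low[4]=0); scc=(scc[0]=?,scc[1]=?,scc[2]=0,scc[3]=?,scc[4]=?)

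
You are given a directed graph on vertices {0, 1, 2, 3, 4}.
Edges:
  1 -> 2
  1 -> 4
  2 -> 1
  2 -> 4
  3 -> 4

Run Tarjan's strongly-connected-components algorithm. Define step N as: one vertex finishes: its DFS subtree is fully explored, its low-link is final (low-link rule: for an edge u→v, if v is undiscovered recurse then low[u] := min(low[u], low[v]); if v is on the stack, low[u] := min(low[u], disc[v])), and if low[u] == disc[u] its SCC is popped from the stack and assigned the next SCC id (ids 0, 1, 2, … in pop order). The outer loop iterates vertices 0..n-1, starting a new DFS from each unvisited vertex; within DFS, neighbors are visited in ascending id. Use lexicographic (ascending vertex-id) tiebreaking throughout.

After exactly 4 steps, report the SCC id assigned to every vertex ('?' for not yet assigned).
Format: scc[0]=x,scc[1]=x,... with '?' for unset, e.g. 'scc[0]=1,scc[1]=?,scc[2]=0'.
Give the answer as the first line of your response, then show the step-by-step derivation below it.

scc[0]=0,scc[1]=2,scc[2]=2,scc[3]=?,scc[4]=1

step 1: low=(low[0]=0,low[1]=?,low[2]=?,low[3]=?,low[4]=?); scc=(scc[0]=0,scc[1]=?,scc[2]=?,scc[3]=?,scc[4]=?)
step 2: low=(low[0]=0,low[1]=1,low[2]=1,low[3]=?,low[4]=3); scc=(scc[0]=0,scc[1]=?,scc[2]=?,scc[3]=?,scc[4]=1)
step 3: low=(low[0]=0,low[1]=1,low[2]=1,low[3]=?,low[4]=3); scc=(scc[0]=0,scc[1]=?,scc[2]=?,scc[3]=?,scc[4]=1)
step 4: low=(low[0]=0,low[1]=1,low[2]=1,low[3]=?,low[4]=3); scc=(scc[0]=0,scc[1]=2,scc[2]=2,scc[3]=?,scc[4]=1)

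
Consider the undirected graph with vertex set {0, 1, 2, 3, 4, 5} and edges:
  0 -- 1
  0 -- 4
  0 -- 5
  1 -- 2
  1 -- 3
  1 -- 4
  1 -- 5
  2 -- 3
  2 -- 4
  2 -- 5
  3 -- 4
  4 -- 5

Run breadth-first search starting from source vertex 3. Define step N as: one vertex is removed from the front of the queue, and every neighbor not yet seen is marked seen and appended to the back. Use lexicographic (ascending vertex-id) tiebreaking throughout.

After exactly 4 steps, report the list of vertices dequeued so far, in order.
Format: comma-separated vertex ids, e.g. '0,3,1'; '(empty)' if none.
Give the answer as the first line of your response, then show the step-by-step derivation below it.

3,1,2,4

step 1: dequeue 3; queue=[1,2,4]; order=3
step 2: dequeue 1; queue=[2,4,0,5]; order=3,1
step 3: dequeue 2; queue=[4,0,5]; order=3,1,2
step 4: dequeue 4; queue=[0,5]; order=3,1,2,4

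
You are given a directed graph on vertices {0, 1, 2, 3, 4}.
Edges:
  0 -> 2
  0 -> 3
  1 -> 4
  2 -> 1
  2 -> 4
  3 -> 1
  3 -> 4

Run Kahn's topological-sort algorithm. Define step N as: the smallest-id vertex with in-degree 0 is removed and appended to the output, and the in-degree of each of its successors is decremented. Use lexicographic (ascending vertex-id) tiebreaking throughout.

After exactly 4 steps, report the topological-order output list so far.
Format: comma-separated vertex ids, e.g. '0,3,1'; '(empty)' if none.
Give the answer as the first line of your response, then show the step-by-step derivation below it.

0,2,3,1

step 1: output 0; order=[0]; indeg=(0,2,0,0,3)
step 2: output 2; order=[0,2]; indeg=(0,1,0,0,2)
step 3: output 3; order=[0,2,3]; indeg=(0,0,0,0,1)
step 4: output 1; order=[0,2,3,1]; indeg=(0,0,0,0,0)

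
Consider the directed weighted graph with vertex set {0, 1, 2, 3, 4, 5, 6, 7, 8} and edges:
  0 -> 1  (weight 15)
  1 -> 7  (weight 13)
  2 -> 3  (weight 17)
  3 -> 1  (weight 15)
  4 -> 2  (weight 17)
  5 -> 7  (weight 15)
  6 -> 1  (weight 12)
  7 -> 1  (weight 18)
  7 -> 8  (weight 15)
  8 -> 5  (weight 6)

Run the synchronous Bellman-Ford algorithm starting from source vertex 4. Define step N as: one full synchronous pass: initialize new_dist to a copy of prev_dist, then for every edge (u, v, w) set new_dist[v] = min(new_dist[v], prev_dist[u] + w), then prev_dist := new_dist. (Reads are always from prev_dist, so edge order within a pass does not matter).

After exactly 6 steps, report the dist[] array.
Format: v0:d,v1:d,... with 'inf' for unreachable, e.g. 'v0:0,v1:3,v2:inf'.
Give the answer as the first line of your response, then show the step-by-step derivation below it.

v0:inf,v1:49,v2:17,v3:34,v4:0,v5:83,v6:inf,v7:62,v8:77

step 1: dist = v0:inf,v1:inf,v2:17,v3:inf,v4:0,v5:inf,v6:inf,v7:inf,v8:inf
step 2: dist = v0:inf,v1:inf,v2:17,v3:34,v4:0,v5:inf,v6:inf,v7:inf,v8:inf
step 3: dist = v0:inf,v1:49,v2:17,v3:34,v4:0,v5:inf,v6:inf,v7:inf,v8:inf
step 4: dist = v0:inf,v1:49,v2:17,v3:34,v4:0,v5:inf,v6:inf,v7:62,v8:inf
step 5: dist = v0:inf,v1:49,v2:17,v3:34,v4:0,v5:inf,v6:inf,v7:62,v8:77
step 6: dist = v0:inf,v1:49,v2:17,v3:34,v4:0,v5:83,v6:inf,v7:62,v8:77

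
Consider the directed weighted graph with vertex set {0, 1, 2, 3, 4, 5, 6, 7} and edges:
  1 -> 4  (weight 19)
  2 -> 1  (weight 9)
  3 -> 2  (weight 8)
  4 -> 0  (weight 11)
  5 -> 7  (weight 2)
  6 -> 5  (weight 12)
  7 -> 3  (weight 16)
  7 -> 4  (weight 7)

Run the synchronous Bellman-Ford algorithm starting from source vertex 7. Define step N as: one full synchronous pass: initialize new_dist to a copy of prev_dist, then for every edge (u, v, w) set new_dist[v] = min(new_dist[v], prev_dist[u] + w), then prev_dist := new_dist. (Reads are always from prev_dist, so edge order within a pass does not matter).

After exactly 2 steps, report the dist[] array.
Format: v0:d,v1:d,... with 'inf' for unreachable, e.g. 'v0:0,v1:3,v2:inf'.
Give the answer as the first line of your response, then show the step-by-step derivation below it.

v0:18,v1:inf,v2:24,v3:16,v4:7,v5:inf,v6:inf,v7:0

step 1: dist = v0:inf,v1:inf,v2:inf,v3:16,v4:7,v5:inf,v6:inf,v7:0
step 2: dist = v0:18,v1:inf,v2:24,v3:16,v4:7,v5:inf,v6:inf,v7:0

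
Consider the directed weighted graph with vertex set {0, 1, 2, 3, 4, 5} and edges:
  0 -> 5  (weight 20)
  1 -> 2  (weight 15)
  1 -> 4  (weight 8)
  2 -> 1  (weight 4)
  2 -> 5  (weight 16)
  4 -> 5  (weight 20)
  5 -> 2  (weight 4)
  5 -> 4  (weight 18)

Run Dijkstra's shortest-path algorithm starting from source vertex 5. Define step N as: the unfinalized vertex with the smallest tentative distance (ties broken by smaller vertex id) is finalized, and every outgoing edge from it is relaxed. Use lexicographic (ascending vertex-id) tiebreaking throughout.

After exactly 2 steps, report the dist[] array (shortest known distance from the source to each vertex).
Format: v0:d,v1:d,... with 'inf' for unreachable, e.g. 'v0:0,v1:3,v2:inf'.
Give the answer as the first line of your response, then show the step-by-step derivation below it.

v0:inf,v1:8,v2:4,v3:inf,v4:18,v5:0

step 1: dist = v0:inf,v1:inf,v2:4,v3:inf,v4:18,v5:0
step 2: dist = v0:inf,v1:8,v2:4,v3:inf,v4:18,v5:0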